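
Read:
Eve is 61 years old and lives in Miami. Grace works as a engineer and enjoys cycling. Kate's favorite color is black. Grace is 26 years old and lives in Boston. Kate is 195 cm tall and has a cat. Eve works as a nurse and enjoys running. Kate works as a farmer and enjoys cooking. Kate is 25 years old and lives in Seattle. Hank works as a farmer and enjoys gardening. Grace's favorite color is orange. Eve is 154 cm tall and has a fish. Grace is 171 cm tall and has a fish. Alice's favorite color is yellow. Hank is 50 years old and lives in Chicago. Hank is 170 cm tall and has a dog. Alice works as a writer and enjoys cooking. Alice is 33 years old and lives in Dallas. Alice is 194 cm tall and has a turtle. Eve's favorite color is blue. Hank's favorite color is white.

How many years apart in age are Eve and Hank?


61 vs 50, diff = 11

11


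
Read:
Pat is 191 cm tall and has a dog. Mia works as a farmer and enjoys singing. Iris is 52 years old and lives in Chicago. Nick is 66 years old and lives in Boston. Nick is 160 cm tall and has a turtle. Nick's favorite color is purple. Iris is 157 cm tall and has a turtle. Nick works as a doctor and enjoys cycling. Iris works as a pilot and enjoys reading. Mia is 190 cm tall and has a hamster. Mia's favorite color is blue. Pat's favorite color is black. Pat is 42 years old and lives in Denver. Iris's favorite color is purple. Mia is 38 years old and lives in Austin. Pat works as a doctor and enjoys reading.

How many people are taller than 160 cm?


Taller than 160: 2

2


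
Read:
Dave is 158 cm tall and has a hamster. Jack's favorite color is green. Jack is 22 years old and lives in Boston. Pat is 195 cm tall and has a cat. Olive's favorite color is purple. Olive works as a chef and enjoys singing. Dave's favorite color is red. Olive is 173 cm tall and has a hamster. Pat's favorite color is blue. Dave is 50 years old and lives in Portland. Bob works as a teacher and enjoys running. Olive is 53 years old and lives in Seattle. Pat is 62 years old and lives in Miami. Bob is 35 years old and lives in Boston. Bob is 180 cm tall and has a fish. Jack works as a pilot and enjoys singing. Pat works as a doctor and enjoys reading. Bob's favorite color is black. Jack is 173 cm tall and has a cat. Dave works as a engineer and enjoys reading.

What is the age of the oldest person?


Oldest: Pat at 62

62


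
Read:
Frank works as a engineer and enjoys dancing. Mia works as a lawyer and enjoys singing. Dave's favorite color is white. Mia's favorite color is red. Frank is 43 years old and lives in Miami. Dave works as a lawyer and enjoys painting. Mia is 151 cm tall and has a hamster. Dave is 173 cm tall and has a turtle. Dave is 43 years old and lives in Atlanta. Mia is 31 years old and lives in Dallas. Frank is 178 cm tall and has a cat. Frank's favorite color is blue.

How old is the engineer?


The engineer is Frank, age 43

43


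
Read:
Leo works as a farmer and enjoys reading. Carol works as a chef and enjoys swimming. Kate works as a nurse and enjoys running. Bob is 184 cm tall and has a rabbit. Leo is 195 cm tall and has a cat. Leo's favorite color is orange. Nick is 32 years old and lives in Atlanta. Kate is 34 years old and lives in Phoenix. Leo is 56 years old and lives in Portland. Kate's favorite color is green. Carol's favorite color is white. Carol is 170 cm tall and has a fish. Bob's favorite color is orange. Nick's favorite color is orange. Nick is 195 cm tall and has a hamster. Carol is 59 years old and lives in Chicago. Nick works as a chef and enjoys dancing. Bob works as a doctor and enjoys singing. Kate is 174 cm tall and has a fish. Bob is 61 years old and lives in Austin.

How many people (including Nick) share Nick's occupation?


Nick is a chef. Count = 2

2


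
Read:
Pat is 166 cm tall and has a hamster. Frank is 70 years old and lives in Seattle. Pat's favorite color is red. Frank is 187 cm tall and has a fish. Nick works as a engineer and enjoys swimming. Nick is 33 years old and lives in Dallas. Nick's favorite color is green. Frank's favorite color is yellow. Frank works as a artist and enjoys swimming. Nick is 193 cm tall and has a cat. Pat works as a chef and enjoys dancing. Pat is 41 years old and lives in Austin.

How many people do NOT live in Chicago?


Not in Chicago: 3

3


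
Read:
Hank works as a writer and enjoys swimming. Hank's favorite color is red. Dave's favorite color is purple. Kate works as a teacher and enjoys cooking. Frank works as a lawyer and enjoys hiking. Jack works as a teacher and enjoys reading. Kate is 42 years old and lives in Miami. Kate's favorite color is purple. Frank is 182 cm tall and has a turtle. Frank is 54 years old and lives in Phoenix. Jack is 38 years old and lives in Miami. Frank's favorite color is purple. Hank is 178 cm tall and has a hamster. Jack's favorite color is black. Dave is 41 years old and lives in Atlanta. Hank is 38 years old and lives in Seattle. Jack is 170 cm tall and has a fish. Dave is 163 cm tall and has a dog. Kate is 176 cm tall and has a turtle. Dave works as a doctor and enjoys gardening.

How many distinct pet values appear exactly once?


Unique pet values: 3

3


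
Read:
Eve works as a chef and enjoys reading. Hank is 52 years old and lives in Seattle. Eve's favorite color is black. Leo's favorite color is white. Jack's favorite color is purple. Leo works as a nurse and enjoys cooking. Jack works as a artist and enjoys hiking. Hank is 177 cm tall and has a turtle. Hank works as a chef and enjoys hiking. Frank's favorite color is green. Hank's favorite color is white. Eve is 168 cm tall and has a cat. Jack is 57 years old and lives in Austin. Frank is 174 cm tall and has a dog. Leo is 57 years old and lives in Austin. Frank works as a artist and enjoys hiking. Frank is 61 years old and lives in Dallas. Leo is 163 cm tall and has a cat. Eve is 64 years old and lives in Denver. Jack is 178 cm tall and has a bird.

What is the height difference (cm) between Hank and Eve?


|177 - 168| = 9

9


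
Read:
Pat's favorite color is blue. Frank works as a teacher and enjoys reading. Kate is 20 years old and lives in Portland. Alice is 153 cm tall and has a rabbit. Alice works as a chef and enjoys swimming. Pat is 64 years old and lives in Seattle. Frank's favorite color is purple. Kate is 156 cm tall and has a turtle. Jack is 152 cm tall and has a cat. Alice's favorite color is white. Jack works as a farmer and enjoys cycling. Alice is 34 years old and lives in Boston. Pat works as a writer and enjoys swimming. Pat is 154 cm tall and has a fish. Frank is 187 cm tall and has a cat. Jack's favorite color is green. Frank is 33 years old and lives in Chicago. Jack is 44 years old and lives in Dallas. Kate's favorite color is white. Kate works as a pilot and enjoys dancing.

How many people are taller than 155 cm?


Taller than 155: 2

2


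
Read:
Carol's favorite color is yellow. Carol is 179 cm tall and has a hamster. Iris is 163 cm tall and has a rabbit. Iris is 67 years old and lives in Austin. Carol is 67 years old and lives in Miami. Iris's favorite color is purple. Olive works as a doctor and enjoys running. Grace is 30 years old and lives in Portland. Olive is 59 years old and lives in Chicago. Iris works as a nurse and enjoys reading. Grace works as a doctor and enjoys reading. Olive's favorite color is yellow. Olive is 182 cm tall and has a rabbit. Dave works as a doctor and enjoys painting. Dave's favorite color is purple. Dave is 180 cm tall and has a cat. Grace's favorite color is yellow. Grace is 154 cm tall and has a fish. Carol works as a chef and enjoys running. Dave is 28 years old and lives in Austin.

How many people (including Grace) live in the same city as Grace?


Grace lives in Portland. Count = 1

1


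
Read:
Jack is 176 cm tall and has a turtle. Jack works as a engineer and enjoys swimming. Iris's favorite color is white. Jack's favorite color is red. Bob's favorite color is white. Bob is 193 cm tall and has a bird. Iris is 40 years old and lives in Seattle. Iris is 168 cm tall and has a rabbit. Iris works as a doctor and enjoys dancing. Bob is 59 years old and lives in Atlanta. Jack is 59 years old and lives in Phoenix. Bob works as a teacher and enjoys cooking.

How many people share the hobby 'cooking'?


Count: 1

1


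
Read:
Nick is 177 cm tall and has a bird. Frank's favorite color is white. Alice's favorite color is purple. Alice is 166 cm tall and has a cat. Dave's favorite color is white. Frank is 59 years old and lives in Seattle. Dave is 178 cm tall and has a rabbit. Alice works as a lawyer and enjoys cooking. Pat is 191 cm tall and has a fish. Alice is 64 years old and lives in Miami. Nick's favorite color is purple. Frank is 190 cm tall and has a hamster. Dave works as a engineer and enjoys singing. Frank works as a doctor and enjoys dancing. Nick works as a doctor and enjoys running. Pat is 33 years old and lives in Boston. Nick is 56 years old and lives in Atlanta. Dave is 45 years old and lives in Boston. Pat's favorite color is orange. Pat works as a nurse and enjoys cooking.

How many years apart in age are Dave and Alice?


45 vs 64, diff = 19

19


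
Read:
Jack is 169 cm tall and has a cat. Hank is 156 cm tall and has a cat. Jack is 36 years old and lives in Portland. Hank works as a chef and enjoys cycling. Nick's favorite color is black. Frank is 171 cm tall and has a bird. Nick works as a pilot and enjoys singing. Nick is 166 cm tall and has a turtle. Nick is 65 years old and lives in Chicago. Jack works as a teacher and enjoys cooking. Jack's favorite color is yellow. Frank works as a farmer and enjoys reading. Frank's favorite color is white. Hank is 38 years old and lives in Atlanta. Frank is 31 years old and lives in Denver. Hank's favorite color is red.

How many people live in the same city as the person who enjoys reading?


Person with hobby reading is Frank, city Denver. Count = 1

1


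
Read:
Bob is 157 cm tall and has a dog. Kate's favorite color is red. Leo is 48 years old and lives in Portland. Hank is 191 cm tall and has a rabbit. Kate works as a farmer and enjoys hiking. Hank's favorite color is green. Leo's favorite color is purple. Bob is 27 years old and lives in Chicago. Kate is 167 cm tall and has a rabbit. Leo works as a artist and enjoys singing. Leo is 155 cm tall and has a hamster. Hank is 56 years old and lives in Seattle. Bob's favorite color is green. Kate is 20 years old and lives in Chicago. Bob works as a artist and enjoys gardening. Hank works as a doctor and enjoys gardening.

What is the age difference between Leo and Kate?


|48 - 20| = 28

28


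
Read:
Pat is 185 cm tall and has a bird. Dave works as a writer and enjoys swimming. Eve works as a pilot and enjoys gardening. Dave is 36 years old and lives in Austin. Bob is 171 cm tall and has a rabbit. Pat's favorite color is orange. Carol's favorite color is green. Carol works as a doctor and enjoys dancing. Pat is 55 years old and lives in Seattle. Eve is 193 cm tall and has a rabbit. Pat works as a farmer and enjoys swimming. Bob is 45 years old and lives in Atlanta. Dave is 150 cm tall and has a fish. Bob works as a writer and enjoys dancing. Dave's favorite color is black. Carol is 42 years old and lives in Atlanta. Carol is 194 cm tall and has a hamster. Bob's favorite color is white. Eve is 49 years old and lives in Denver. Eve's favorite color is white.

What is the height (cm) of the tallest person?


Tallest: Carol at 194 cm

194


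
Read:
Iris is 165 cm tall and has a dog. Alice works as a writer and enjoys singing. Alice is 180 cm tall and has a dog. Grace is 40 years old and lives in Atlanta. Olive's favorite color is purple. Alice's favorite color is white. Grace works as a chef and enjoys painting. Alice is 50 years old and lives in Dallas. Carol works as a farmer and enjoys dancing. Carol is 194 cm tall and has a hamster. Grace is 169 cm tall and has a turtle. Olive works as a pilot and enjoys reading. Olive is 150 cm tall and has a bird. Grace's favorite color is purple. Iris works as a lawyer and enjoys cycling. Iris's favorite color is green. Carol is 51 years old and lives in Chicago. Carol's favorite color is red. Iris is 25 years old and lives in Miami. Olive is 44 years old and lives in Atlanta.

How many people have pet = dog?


Count: 2

2


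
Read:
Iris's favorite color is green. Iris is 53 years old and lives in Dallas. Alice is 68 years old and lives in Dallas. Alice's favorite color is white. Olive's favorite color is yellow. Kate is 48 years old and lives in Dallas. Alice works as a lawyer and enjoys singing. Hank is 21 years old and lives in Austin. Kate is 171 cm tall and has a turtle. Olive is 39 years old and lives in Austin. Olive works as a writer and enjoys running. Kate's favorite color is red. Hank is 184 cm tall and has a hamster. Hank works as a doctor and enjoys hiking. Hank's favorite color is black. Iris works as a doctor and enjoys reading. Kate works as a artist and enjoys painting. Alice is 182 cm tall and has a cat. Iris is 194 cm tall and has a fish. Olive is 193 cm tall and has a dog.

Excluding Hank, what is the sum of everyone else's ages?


Sum (excluding Hank): 208

208


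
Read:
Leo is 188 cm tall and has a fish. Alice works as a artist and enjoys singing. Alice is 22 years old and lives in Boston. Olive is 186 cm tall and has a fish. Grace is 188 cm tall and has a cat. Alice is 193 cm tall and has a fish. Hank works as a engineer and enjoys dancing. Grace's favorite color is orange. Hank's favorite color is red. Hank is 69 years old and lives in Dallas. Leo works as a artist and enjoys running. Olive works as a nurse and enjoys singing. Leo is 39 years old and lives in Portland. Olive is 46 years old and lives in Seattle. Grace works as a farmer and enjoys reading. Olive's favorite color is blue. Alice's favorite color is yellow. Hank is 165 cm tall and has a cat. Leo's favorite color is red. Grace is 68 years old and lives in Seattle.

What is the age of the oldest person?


Oldest: Hank at 69

69


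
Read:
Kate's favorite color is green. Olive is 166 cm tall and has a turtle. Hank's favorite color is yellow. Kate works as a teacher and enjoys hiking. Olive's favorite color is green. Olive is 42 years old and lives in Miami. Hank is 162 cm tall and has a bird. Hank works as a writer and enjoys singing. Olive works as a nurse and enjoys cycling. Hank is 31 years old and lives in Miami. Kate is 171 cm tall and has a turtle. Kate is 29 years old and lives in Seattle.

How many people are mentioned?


People: Kate, Hank, Olive. Count = 3

3


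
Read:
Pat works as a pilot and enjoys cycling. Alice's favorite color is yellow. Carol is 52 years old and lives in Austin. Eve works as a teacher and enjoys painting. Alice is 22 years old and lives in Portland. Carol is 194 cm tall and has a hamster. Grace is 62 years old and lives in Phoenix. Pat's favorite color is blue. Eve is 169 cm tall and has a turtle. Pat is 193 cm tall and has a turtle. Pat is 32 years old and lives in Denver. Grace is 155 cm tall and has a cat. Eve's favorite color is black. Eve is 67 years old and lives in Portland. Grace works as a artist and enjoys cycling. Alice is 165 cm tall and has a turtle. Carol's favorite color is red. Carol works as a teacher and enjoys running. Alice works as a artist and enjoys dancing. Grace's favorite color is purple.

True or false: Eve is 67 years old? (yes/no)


Eve is actually 67. yes

yes


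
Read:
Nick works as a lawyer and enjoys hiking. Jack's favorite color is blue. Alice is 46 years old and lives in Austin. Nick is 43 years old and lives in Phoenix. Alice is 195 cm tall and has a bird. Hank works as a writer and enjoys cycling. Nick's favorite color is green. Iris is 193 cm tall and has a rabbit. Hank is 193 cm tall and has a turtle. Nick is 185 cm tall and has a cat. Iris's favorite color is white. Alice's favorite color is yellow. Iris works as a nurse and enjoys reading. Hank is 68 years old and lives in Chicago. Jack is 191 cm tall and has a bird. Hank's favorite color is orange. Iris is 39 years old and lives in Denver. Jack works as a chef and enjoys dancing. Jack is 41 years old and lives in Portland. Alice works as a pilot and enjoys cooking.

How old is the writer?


The writer is Hank, age 68

68


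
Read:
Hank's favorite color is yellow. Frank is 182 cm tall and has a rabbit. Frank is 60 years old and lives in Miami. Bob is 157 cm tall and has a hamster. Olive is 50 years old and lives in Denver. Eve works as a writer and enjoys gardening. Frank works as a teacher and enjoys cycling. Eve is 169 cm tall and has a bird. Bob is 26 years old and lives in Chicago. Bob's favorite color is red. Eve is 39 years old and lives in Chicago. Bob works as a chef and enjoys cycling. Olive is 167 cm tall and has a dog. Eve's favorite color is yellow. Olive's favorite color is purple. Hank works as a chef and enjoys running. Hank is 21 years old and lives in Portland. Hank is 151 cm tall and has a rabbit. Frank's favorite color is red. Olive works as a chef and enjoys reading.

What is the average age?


Sum=196, n=5, avg=39.2

39.2


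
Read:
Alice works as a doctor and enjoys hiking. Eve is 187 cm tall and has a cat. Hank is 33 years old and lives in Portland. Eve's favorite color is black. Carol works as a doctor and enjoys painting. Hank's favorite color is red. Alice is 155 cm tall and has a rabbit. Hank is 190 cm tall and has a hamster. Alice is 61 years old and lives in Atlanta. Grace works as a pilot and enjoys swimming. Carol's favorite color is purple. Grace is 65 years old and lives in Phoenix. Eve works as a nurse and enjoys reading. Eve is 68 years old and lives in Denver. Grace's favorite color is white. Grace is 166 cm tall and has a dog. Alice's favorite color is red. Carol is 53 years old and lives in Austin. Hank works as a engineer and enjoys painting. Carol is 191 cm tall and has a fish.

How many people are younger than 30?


Filter: 0

0


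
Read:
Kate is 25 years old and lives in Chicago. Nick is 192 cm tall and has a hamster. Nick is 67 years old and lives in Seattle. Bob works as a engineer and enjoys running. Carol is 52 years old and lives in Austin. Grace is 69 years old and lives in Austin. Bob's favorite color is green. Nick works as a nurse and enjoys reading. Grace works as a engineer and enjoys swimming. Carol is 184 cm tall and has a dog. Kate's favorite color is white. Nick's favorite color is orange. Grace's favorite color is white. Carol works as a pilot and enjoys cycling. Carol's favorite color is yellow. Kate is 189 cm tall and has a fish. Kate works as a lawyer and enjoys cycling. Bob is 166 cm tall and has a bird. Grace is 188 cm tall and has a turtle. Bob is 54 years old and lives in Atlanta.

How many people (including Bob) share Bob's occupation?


Bob is a engineer. Count = 2

2


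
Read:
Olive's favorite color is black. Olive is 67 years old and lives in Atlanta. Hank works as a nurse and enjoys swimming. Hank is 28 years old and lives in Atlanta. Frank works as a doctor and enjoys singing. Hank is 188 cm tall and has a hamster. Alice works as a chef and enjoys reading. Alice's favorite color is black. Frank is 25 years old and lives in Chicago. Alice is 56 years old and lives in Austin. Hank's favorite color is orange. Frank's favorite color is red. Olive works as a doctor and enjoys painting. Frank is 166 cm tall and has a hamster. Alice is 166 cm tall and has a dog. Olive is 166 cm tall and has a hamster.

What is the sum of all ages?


67+56+28+25 = 176

176


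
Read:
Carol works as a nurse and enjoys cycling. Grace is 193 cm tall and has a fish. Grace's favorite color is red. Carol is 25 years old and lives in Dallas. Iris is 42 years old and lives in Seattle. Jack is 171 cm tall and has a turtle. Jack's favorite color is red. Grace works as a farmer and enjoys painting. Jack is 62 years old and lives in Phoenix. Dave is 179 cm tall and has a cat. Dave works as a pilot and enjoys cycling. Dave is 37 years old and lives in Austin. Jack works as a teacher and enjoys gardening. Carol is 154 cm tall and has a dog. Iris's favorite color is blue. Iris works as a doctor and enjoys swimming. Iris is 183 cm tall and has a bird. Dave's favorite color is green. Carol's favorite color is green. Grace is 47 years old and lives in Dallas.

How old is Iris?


Iris is 42 years old

42


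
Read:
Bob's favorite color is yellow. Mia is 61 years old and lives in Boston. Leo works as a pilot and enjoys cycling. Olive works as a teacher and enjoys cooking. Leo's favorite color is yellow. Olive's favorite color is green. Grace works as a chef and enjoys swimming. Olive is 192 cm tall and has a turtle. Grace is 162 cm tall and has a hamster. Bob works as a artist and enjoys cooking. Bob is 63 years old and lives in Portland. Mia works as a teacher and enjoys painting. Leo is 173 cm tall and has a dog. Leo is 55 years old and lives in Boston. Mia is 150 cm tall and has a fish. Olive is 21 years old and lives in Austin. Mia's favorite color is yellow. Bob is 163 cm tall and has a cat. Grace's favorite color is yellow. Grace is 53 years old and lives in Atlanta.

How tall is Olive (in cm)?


Olive is 192 cm tall

192


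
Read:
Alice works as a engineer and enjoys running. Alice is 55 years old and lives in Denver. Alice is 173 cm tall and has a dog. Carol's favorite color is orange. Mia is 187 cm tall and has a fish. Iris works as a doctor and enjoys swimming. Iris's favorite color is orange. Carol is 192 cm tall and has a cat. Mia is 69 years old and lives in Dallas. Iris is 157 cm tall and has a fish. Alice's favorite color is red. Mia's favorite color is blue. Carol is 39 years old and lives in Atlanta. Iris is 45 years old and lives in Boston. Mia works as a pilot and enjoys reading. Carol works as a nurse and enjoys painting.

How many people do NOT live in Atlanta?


Not in Atlanta: 3

3


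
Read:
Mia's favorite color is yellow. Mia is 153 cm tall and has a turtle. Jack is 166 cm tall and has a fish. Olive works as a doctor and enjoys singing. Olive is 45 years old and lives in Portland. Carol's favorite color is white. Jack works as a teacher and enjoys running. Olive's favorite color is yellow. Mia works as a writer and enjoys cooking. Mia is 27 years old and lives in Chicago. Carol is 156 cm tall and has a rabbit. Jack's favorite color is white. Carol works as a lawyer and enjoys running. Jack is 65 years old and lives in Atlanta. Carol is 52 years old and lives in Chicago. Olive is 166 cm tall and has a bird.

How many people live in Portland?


Count in Portland: 1

1


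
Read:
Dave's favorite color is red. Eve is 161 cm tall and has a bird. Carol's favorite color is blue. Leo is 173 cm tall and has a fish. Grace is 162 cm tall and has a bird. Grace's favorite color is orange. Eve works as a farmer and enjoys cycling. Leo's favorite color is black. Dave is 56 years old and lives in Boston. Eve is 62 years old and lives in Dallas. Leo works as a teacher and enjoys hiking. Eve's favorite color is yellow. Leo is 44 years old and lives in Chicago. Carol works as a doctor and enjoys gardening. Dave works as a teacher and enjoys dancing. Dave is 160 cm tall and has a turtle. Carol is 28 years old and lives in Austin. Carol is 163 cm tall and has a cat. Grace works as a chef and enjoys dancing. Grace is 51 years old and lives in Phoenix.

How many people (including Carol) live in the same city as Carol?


Carol lives in Austin. Count = 1

1


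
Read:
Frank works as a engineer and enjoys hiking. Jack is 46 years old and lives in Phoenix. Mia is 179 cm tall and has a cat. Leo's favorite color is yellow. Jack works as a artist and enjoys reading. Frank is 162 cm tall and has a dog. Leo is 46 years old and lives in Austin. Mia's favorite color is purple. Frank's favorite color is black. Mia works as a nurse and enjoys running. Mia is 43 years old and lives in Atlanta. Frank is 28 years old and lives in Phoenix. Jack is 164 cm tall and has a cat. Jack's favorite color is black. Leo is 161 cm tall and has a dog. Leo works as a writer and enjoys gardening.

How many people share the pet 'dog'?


Count: 2

2


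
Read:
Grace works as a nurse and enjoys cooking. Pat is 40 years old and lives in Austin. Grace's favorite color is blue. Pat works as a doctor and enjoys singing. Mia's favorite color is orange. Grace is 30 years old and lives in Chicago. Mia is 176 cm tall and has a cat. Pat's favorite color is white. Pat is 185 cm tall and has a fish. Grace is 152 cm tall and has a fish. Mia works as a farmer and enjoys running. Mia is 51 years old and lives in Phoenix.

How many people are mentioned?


People: Grace, Pat, Mia. Count = 3

3


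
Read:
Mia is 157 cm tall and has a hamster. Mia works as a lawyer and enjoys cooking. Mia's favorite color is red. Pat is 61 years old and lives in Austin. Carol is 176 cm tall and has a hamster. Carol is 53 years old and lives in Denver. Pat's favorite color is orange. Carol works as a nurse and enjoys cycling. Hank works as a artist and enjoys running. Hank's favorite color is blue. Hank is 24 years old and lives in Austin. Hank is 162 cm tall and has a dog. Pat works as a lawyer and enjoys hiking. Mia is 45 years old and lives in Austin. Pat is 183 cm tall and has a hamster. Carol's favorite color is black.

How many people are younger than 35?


Filter: 1

1


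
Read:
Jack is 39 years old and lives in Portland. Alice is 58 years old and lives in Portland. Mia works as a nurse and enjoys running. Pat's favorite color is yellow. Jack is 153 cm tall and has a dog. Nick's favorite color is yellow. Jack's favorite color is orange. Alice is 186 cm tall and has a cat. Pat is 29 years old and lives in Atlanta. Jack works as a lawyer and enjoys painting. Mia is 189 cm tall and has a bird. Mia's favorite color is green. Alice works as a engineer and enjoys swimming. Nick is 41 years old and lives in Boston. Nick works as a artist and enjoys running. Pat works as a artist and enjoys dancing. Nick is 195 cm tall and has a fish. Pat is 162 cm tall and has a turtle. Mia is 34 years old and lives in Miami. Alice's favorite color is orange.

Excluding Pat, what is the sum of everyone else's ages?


Sum (excluding Pat): 172

172


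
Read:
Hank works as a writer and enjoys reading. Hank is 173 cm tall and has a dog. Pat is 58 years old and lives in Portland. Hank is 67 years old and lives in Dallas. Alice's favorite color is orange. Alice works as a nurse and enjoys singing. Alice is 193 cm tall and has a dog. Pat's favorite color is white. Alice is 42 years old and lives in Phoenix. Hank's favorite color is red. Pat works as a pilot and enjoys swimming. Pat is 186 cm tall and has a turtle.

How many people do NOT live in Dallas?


Not in Dallas: 2

2


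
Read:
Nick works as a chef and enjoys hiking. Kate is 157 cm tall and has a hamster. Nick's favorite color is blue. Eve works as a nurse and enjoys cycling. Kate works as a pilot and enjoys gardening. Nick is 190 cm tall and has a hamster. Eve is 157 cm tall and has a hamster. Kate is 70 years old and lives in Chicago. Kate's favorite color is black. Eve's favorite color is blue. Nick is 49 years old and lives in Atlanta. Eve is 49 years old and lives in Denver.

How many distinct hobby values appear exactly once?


Unique hobby values: 3

3


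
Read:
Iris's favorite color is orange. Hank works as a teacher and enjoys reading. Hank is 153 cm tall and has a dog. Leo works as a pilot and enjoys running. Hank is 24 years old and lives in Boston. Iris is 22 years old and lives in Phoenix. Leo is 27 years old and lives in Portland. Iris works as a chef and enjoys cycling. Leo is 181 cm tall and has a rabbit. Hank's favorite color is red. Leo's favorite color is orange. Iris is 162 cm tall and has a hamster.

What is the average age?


Sum=73, n=3, avg=24.33

24.33


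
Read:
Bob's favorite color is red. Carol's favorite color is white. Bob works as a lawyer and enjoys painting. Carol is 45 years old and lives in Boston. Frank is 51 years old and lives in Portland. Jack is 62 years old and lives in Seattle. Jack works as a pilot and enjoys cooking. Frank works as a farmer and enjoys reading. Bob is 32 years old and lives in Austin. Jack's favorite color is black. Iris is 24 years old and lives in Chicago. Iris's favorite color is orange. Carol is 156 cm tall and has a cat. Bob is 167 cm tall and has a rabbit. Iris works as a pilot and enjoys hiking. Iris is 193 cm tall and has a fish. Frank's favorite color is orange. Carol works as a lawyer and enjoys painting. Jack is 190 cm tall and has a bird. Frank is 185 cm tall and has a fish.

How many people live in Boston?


Count in Boston: 1

1


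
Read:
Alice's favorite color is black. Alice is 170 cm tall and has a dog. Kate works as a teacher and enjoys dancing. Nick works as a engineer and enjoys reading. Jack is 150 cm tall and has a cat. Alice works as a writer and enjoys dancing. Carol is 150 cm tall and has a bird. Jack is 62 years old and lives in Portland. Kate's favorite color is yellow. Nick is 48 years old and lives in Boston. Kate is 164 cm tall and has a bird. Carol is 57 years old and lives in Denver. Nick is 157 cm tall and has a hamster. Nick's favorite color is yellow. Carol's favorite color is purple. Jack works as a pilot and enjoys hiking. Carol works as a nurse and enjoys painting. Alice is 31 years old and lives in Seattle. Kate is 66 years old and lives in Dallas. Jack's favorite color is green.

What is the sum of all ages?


31+57+62+66+48 = 264

264


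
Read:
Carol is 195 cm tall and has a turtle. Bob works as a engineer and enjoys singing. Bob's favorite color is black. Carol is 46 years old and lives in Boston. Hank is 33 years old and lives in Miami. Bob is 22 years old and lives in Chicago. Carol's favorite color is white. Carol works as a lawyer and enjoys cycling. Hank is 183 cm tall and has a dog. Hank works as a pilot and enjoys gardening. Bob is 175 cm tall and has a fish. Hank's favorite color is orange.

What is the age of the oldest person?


Oldest: Carol at 46

46


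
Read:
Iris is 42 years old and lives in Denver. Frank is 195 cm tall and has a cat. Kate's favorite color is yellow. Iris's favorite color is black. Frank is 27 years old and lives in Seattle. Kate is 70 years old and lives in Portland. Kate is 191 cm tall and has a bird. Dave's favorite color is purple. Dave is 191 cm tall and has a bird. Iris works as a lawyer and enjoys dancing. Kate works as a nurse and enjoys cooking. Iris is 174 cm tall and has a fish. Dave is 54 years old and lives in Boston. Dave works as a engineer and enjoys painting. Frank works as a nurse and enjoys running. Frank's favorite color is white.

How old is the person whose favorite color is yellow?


Person with favorite color=yellow is Kate, age 70

70


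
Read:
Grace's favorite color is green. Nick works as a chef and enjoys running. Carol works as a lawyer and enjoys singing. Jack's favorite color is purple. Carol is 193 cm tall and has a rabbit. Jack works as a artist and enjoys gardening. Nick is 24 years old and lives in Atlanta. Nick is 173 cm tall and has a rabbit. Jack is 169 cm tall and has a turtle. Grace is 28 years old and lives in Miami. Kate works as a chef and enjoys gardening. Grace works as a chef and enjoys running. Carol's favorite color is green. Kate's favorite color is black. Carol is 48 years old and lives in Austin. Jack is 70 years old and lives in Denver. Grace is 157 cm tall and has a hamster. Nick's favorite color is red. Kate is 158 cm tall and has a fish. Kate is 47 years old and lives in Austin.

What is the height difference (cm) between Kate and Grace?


|158 - 157| = 1

1


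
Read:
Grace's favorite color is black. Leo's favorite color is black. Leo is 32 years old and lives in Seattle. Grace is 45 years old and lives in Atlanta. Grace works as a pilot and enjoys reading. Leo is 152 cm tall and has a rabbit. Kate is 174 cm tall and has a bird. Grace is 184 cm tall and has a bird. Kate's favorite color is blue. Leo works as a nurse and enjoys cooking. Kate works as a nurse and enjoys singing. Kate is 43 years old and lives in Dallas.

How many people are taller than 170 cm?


Taller than 170: 2

2


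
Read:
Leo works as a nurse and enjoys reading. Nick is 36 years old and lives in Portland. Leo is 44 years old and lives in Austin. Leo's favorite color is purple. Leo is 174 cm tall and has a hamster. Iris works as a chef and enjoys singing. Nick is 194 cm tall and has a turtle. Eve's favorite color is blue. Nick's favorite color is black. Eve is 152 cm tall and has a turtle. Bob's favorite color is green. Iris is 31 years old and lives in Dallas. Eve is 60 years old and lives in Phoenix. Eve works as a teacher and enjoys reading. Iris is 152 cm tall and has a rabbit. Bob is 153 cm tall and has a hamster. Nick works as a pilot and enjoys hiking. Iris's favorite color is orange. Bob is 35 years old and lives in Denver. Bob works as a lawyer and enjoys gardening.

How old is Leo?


Leo is 44 years old

44


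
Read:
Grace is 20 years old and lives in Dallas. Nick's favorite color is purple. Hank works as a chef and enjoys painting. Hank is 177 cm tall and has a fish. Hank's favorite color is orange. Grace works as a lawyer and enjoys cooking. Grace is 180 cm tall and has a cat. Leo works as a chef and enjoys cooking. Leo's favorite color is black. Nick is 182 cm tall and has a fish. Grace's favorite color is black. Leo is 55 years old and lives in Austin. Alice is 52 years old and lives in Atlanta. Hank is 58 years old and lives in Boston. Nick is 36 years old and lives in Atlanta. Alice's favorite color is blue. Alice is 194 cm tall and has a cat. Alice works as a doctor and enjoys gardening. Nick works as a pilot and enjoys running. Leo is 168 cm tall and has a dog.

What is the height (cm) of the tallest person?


Tallest: Alice at 194 cm

194


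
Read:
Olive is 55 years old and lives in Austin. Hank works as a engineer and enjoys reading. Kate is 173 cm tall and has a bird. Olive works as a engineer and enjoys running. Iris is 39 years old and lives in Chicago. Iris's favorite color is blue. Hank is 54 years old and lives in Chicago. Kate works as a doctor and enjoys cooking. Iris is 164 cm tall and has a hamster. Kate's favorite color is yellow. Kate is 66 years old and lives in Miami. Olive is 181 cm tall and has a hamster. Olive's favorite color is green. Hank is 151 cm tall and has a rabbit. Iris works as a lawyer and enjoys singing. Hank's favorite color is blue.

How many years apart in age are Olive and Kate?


55 vs 66, diff = 11

11


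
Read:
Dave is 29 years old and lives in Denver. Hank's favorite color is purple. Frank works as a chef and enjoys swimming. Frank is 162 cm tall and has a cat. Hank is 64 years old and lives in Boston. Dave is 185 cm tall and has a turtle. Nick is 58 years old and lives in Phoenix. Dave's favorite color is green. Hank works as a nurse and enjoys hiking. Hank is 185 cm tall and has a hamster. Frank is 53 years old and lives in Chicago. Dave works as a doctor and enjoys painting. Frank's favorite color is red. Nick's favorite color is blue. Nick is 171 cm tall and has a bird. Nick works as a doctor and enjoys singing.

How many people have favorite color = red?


Count: 1

1


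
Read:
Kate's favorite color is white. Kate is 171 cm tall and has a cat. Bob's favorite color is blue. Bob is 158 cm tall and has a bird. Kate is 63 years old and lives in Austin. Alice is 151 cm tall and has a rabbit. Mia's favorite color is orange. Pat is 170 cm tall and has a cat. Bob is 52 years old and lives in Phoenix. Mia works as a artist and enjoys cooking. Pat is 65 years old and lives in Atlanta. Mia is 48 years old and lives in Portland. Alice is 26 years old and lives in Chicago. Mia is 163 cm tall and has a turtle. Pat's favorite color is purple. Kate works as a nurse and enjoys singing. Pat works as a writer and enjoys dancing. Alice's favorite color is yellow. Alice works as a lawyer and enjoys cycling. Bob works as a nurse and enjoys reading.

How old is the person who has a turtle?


Person with turtle is Mia, age 48

48


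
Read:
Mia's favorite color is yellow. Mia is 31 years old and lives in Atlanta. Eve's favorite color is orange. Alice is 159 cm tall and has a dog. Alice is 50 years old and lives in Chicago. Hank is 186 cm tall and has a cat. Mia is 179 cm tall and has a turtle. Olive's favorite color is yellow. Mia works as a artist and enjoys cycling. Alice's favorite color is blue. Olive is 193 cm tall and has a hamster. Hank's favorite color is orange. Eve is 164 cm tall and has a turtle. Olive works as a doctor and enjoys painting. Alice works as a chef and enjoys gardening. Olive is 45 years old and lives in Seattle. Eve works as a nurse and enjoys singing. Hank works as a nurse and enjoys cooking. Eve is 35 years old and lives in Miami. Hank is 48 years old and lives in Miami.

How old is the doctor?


The doctor is Olive, age 45

45


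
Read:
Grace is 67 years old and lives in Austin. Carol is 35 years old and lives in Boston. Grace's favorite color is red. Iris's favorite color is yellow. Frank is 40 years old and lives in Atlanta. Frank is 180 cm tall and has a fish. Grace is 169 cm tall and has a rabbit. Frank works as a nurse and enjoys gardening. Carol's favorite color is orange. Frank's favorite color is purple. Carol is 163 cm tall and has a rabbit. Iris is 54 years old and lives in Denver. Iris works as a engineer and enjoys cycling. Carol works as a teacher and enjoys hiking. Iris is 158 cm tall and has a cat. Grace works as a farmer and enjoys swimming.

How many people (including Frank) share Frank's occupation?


Frank is a nurse. Count = 1

1


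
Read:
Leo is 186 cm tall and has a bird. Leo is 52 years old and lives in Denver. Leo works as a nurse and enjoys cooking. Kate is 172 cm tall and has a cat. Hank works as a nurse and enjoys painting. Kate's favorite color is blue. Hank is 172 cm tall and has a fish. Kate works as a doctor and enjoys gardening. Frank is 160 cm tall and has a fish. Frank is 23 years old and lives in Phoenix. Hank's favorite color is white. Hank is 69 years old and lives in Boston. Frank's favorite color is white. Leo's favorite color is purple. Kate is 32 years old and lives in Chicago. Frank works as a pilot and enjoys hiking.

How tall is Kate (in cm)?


Kate is 172 cm tall

172


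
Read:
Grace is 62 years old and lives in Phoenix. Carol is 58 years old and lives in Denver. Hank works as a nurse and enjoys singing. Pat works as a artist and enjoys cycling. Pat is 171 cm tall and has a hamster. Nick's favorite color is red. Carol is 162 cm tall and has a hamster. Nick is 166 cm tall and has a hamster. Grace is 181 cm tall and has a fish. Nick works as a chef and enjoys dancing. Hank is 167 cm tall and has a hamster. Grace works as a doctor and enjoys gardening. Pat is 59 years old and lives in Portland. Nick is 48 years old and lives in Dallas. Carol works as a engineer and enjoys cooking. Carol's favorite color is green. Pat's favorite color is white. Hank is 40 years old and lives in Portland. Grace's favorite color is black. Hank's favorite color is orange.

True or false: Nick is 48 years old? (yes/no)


Nick is actually 48. yes

yes


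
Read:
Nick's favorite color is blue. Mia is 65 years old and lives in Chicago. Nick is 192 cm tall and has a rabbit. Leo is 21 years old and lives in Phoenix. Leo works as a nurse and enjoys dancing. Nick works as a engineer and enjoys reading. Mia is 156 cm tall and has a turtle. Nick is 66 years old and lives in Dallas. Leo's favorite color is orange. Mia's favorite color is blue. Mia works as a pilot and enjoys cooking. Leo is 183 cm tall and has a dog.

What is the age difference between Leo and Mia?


|21 - 65| = 44

44


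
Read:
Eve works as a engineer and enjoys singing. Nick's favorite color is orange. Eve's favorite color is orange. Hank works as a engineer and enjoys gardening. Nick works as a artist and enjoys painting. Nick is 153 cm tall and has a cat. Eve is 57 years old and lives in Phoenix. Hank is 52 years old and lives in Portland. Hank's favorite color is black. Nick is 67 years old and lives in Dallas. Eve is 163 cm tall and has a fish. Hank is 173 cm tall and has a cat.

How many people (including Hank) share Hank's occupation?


Hank is a engineer. Count = 2

2
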